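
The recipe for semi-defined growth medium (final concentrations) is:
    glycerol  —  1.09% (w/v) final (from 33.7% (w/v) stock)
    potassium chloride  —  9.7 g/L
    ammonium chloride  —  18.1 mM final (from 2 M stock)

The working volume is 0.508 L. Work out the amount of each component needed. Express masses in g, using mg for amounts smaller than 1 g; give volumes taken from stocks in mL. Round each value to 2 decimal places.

Working volume: 0.508 L.
glycerol: V = C2·V2/C1 = 1.09% ÷ 33.7% × 508 mL = 16.43 mL
potassium chloride: 9.7 g/L × 0.508 L = 4.93 g
ammonium chloride: C1V1 = C2V2 → 18.1 mM × 508 mL ÷ 2000 mM = 4.60 mL

glycerol 16.43 mL; potassium chloride 4.93 g; ammonium chloride 4.60 mL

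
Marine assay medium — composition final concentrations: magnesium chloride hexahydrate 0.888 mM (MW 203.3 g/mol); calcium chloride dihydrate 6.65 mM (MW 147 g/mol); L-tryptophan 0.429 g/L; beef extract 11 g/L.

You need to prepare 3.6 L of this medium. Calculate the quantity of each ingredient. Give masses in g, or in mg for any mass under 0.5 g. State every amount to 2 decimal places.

magnesium chloride hexahydrate 0.65 g; calcium chloride dihydrate 3.52 g; L-tryptophan 1.54 g; beef extract 39.60 g

Scale factor relative to 1 L: 3.6.
magnesium chloride hexahydrate: 0.888 mmol/L × 203.3 g/mol × 3.6 L ÷ 1000 = 0.65 g
calcium chloride dihydrate: 6.65 mmol/L × 147 g/mol × 3.6 L ÷ 1000 = 3.52 g
L-tryptophan: 0.429 g/L × 3.6 L = 1.54 g
beef extract: 11 g/L × 3.6 L = 39.60 g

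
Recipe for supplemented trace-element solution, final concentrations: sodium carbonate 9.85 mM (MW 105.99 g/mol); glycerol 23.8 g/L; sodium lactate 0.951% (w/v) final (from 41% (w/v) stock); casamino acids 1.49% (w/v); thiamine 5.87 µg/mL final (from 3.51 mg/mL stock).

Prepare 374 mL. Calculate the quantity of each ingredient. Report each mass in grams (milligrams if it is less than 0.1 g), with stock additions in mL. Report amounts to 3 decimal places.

Scale factor relative to 1 L: 0.374.
sodium carbonate: 9.85 mmol/L × 105.99 g/mol × 0.374 L ÷ 1000 = 0.390 g
glycerol: 23.8 g/L × 0.374 L = 8.901 g
sodium lactate: C1V1 = C2V2 → 0.951% ÷ 41% × 374 mL = 8.675 mL
casamino acids: 1.49% w/v = 14.9 g/L → 14.9 × 0.374 L = 5.573 g
thiamine: dilute stock: 5.87 µg/mL × 374 mL ÷ 3510 µg/mL = 0.625 mL

sodium carbonate 0.390 g; glycerol 8.901 g; sodium lactate 8.675 mL; casamino acids 5.573 g; thiamine 0.625 mL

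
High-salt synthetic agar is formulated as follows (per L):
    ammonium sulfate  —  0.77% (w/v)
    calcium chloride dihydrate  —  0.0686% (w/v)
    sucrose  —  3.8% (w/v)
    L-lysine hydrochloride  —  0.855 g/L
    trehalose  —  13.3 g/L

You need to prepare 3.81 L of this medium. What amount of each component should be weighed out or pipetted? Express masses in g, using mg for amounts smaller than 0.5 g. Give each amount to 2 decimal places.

Scale factor relative to 1 L: 3.81.
ammonium sulfate: 0.77% w/v = 7.7 g/L → 7.7 × 3.81 L = 29.34 g
calcium chloride dihydrate: 0.0686% w/v = 0.686 g/L → 0.686 × 3.81 L = 2.61 g
sucrose: 3.8 g per 100 mL × 3810 mL ÷ 100 = 144.78 g
L-lysine hydrochloride: 0.855 g/L × 3.81 L = 3.26 g
trehalose: 13.3 g/L × 3.81 L = 50.67 g

ammonium sulfate 29.34 g; calcium chloride dihydrate 2.61 g; sucrose 144.78 g; L-lysine hydrochloride 3.26 g; trehalose 50.67 g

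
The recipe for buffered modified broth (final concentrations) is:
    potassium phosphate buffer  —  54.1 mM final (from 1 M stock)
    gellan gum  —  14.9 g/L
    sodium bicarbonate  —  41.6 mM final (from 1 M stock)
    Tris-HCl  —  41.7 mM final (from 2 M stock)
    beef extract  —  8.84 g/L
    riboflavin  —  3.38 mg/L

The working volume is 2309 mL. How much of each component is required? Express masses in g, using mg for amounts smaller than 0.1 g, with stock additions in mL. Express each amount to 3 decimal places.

Target volume = 2309 mL = 2.309 L.
potassium phosphate buffer: V = C2·V2/C1 = 54.1 mM × 2309 mL ÷ 1000 mM = 124.917 mL
gellan gum: 14.9 g/L × 2.309 L = 34.404 g
sodium bicarbonate: V = C2·V2/C1 = 41.6 mM × 2309 mL ÷ 1000 mM = 96.054 mL
Tris-HCl: V = C2·V2/C1 = 41.7 mM × 2309 mL ÷ 2000 mM = 48.143 mL
beef extract: 8.84 g/L × 2.309 L = 20.412 g
riboflavin: 3.38 mg/L × 2.309 L = 7.804 mg

potassium phosphate buffer 124.917 mL; gellan gum 34.404 g; sodium bicarbonate 96.054 mL; Tris-HCl 48.143 mL; beef extract 20.412 g; riboflavin 7.804 mg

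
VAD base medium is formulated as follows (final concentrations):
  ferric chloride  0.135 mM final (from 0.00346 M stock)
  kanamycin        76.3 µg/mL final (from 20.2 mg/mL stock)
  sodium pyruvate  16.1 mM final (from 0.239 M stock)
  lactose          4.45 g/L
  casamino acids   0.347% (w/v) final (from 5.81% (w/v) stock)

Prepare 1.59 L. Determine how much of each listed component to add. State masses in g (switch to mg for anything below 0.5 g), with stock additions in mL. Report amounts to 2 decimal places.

Scale factor relative to 1 L: 1.59.
ferric chloride: C1V1 = C2V2 → 0.135 mM × 1590 mL ÷ 3.46 mM = 62.04 mL
kanamycin: dilute stock: 76.3 µg/mL × 1590 mL ÷ 20200 µg/mL = 6.01 mL
sodium pyruvate: dilute stock: 16.1 mM × 1590 mL ÷ 239 mM = 107.11 mL
lactose: 4.45 g/L × 1.59 L = 7.08 g
casamino acids: V = C2·V2/C1 = 0.347% ÷ 5.81% × 1590 mL = 94.96 mL

ferric chloride 62.04 mL; kanamycin 6.01 mL; sodium pyruvate 107.11 mL; lactose 7.08 g; casamino acids 94.96 mL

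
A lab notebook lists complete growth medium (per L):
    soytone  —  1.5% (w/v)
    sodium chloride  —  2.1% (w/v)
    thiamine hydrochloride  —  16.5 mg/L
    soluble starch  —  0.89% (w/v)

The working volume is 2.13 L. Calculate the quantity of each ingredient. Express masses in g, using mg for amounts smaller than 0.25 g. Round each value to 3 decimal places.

soytone 31.950 g; sodium chloride 44.730 g; thiamine hydrochloride 35.145 mg; soluble starch 18.957 g

Working volume: 2.13 L.
soytone: 1.5% w/v = 15 g/L → 15 × 2.13 L = 31.950 g
sodium chloride: 2.1% w/v = 21 g/L → 21 × 2.13 L = 44.730 g
thiamine hydrochloride: 16.5 mg/L × 2.13 L = 35.145 mg
soluble starch: 0.89% w/v = 8.9 g/L → 8.9 × 2.13 L = 18.957 g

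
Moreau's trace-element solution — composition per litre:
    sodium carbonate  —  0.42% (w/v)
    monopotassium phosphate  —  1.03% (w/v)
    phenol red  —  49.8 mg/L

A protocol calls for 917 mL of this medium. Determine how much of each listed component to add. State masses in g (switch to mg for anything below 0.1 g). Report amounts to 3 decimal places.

sodium carbonate 3.851 g; monopotassium phosphate 9.445 g; phenol red 45.667 mg

Scale factor relative to 1 L: 0.917.
sodium carbonate: 0.42 g per 100 mL × 917 mL ÷ 100 = 3.851 g
monopotassium phosphate: 1.03% w/v = 10.3 g/L → 10.3 × 0.917 L = 9.445 g
phenol red: 49.8 mg/L × 0.917 L = 45.667 mg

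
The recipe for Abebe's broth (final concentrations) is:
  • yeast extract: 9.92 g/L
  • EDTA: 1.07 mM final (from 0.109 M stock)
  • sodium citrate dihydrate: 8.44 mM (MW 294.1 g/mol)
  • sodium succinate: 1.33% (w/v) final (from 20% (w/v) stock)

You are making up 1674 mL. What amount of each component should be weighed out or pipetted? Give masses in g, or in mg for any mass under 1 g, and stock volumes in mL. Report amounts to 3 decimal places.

Scale factor relative to 1 L: 1.674.
yeast extract: 9.92 g/L × 1.674 L = 16.606 g
EDTA: C1V1 = C2V2 → 1.07 mM × 1674 mL ÷ 109 mM = 16.433 mL
sodium citrate dihydrate: 8.44 mmol/L × 294.1 g/mol × 1.674 L ÷ 1000 = 4.155 g
sodium succinate: dilute stock: 1.33% ÷ 20% × 1674 mL = 111.321 mL

yeast extract 16.606 g; EDTA 16.433 mL; sodium citrate dihydrate 4.155 g; sodium succinate 111.321 mL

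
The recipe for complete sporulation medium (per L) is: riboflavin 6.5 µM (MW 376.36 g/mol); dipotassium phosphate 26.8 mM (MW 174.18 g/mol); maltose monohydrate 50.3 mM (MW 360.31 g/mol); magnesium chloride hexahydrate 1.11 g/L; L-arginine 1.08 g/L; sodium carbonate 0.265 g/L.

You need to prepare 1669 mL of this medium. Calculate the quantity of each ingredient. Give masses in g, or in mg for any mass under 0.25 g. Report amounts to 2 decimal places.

riboflavin 4.08 mg; dipotassium phosphate 7.79 g; maltose monohydrate 30.25 g; magnesium chloride hexahydrate 1.85 g; L-arginine 1.80 g; sodium carbonate 0.44 g

Scale factor relative to 1 L: 1.669.
riboflavin: 6.5 µmol/L × 376.36 g/mol × 1.669 L ÷ 1000 = 4.08 mg
dipotassium phosphate: 26.8 mmol/L × 174.18 g/mol × 1.669 L ÷ 1000 = 7.79 g
maltose monohydrate: 50.3 mmol/L × 360.31 g/mol × 1.669 L ÷ 1000 = 30.25 g
magnesium chloride hexahydrate: 1.11 g/L × 1.669 L = 1.85 g
L-arginine: 1.08 g/L × 1.669 L = 1.80 g
sodium carbonate: 0.265 g/L × 1.669 L = 0.44 g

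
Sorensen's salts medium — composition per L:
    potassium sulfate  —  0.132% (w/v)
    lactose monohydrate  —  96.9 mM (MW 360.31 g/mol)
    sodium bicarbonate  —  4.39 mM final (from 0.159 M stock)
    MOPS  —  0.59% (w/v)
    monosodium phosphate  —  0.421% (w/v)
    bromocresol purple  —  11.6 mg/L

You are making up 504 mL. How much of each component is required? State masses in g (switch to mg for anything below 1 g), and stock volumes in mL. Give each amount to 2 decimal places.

Target volume = 504 mL = 0.504 L.
potassium sulfate: 0.132 g per 100 mL × 504 mL ÷ 100 = 0.66528 g = 665.28 mg
lactose monohydrate: 96.9 mmol/L × 360.31 g/mol × 0.504 L ÷ 1000 = 17.60 g
sodium bicarbonate: V = C2·V2/C1 = 4.39 mM × 504 mL ÷ 159 mM = 13.92 mL
MOPS: 0.59 g per 100 mL × 504 mL ÷ 100 = 2.97 g
monosodium phosphate: 0.421% w/v = 4.21 g/L → 4.21 × 0.504 L = 2.12 g
bromocresol purple: 11.6 mg/L × 0.504 L = 5.85 mg

potassium sulfate 665.28 mg; lactose monohydrate 17.60 g; sodium bicarbonate 13.92 mL; MOPS 2.97 g; monosodium phosphate 2.12 g; bromocresol purple 5.85 mg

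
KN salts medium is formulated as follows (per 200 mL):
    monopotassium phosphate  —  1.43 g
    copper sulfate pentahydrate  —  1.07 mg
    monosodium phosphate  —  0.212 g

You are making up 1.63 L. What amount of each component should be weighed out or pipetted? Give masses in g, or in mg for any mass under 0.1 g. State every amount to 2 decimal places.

monopotassium phosphate 11.65 g; copper sulfate pentahydrate 8.72 mg; monosodium phosphate 1.73 g

Ratio of target to recipe volume: 1630 / 200 = 8.15.
monopotassium phosphate: 1.43 g × (1630 mL / 200 mL) = 11.65 g
copper sulfate pentahydrate: 1.07 mg × (1630 mL / 200 mL) = 8.72 mg
monosodium phosphate: 0.212 g × (1630 mL / 200 mL) = 1.73 g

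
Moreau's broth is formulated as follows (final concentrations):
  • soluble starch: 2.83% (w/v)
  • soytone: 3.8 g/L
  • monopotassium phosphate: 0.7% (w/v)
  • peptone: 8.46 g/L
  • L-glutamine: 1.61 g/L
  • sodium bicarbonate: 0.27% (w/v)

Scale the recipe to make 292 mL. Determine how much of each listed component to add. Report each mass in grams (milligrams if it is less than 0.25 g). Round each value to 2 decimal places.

Scale factor relative to 1 L: 0.292.
soluble starch: 2.83% w/v = 28.3 g/L → 28.3 × 0.292 L = 8.26 g
soytone: 3.8 g/L × 0.292 L = 1.11 g
monopotassium phosphate: 0.7 g per 100 mL × 292 mL ÷ 100 = 2.04 g
peptone: 8.46 g/L × 0.292 L = 2.47 g
L-glutamine: 1.61 g/L × 0.292 L = 0.47 g
sodium bicarbonate: 0.27% w/v = 2.7 g/L → 2.7 × 0.292 L = 0.79 g

soluble starch 8.26 g; soytone 1.11 g; monopotassium phosphate 2.04 g; peptone 2.47 g; L-glutamine 0.47 g; sodium bicarbonate 0.79 g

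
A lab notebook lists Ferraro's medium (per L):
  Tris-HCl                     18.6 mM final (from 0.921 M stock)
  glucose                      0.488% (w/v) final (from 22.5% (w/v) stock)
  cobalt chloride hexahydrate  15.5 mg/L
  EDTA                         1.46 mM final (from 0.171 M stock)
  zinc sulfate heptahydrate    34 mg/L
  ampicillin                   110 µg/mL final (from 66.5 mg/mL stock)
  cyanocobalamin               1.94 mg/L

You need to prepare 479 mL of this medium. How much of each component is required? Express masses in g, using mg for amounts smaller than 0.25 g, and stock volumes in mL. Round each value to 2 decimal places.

Tris-HCl 9.67 mL; glucose 10.39 mL; cobalt chloride hexahydrate 7.42 mg; EDTA 4.09 mL; zinc sulfate heptahydrate 16.29 mg; ampicillin 0.79 mL; cyanocobalamin 0.93 mg

Scale factor relative to 1 L: 0.479.
Tris-HCl: dilute stock: 18.6 mM × 479 mL ÷ 921 mM = 9.67 mL
glucose: V = C2·V2/C1 = 0.488% ÷ 22.5% × 479 mL = 10.39 mL
cobalt chloride hexahydrate: 15.5 mg/L × 0.479 L = 7.42 mg
EDTA: dilute stock: 1.46 mM × 479 mL ÷ 171 mM = 4.09 mL
zinc sulfate heptahydrate: 34 mg/L × 0.479 L = 16.29 mg
ampicillin: C1V1 = C2V2 → 110 µg/mL × 479 mL ÷ 66500 µg/mL = 0.79 mL
cyanocobalamin: 1.94 mg/L × 0.479 L = 0.93 mg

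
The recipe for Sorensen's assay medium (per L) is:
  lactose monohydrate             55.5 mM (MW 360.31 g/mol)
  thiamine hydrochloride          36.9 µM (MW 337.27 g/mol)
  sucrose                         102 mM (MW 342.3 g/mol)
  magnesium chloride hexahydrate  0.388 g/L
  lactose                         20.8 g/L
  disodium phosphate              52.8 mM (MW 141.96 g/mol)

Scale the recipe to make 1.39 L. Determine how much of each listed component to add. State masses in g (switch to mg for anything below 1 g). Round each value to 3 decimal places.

lactose monohydrate 27.796 g; thiamine hydrochloride 17.299 mg; sucrose 48.531 g; magnesium chloride hexahydrate 539.320 mg; lactose 28.912 g; disodium phosphate 10.419 g

Working volume: 1.39 L.
lactose monohydrate: 55.5 mmol/L × 360.31 g/mol × 1.39 L ÷ 1000 = 27.796 g
thiamine hydrochloride: 36.9 µmol/L × 337.27 g/mol × 1.39 L ÷ 1000 = 17.299 mg
sucrose: 102 mmol/L × 342.3 g/mol × 1.39 L ÷ 1000 = 48.531 g
magnesium chloride hexahydrate: 0.388 g/L × 1.39 L = 0.53932 g = 539.320 mg
lactose: 20.8 g/L × 1.39 L = 28.912 g
disodium phosphate: 52.8 mmol/L × 141.96 g/mol × 1.39 L ÷ 1000 = 10.419 g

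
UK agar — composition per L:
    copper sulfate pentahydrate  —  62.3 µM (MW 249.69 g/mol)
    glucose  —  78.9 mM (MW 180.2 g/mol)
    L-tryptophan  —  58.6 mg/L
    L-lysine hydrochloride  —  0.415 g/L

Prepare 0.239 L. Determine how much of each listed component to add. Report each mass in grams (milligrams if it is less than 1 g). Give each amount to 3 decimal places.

copper sulfate pentahydrate 3.718 mg; glucose 3.398 g; L-tryptophan 14.005 mg; L-lysine hydrochloride 99.185 mg

Scale factor relative to 1 L: 0.239.
copper sulfate pentahydrate: 62.3 µmol/L × 249.69 g/mol × 0.239 L ÷ 1000 = 3.718 mg
glucose: 78.9 mmol/L × 180.2 g/mol × 0.239 L ÷ 1000 = 3.398 g
L-tryptophan: 58.6 mg/L × 0.239 L = 14.005 mg
L-lysine hydrochloride: 0.415 g/L × 0.239 L = 0.099185 g = 99.185 mg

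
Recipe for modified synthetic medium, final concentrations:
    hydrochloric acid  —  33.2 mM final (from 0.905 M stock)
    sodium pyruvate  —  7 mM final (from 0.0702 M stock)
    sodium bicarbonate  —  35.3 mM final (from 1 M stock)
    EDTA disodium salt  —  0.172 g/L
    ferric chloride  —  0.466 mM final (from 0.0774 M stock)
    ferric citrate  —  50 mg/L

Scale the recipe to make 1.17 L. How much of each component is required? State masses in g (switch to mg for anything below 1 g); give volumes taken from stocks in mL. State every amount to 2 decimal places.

Scale factor relative to 1 L: 1.17.
hydrochloric acid: C1V1 = C2V2 → 33.2 mM × 1170 mL ÷ 905 mM = 42.92 mL
sodium pyruvate: dilute stock: 7 mM × 1170 mL ÷ 70.2 mM = 116.67 mL
sodium bicarbonate: V = C2·V2/C1 = 35.3 mM × 1170 mL ÷ 1000 mM = 41.30 mL
EDTA disodium salt: 0.172 g/L × 1.17 L = 0.20124 g = 201.24 mg
ferric chloride: dilute stock: 0.466 mM × 1170 mL ÷ 77.4 mM = 7.04 mL
ferric citrate: 50 mg/L × 1.17 L = 58.50 mg

hydrochloric acid 42.92 mL; sodium pyruvate 116.67 mL; sodium bicarbonate 41.30 mL; EDTA disodium salt 201.24 mg; ferric chloride 7.04 mL; ferric citrate 58.50 mg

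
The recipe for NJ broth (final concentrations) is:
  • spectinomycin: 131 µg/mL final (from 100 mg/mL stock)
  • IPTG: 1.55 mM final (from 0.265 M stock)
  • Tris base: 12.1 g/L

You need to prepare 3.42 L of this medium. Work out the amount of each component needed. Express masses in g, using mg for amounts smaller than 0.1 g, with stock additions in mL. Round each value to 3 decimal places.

Working volume: 3.42 L.
spectinomycin: C1V1 = C2V2 → 131 µg/mL × 3420 mL ÷ 100000 µg/mL = 4.480 mL
IPTG: V = C2·V2/C1 = 1.55 mM × 3420 mL ÷ 265 mM = 20.004 mL
Tris base: 12.1 g/L × 3.42 L = 41.382 g

spectinomycin 4.480 mL; IPTG 20.004 mL; Tris base 41.382 g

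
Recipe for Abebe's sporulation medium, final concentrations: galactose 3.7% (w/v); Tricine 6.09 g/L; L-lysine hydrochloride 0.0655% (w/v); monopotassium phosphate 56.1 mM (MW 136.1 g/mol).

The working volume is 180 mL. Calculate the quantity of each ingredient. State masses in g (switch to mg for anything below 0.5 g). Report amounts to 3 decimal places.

galactose 6.660 g; Tricine 1.096 g; L-lysine hydrochloride 117.900 mg; monopotassium phosphate 1.374 g

Target volume = 180 mL = 0.18 L.
galactose: 3.7 g per 100 mL × 180 mL ÷ 100 = 6.660 g
Tricine: 6.09 g/L × 0.18 L = 1.096 g
L-lysine hydrochloride: 0.0655% w/v = 0.655 g/L → 0.655 × 0.18 L = 0.1179 g = 117.900 mg
monopotassium phosphate: 56.1 mmol/L × 136.1 g/mol × 0.18 L ÷ 1000 = 1.374 g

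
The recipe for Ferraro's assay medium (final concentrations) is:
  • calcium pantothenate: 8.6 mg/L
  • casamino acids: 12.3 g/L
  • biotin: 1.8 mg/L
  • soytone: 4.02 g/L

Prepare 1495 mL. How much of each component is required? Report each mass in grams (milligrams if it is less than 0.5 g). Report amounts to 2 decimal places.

Scale factor relative to 1 L: 1.495.
calcium pantothenate: 8.6 mg/L × 1.495 L = 12.86 mg
casamino acids: 12.3 g/L × 1.495 L = 18.39 g
biotin: 1.8 mg/L × 1.495 L = 2.69 mg
soytone: 4.02 g/L × 1.495 L = 6.01 g

calcium pantothenate 12.86 mg; casamino acids 18.39 g; biotin 2.69 mg; soytone 6.01 g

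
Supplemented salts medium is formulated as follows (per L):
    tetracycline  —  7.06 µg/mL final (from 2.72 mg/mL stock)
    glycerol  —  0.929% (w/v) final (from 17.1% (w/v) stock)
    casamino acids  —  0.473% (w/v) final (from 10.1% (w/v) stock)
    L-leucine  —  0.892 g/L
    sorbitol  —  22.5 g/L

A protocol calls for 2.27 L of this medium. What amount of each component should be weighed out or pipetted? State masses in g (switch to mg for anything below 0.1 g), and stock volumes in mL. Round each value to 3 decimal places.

Scale factor relative to 1 L: 2.27.
tetracycline: dilute stock: 7.06 µg/mL × 2270 mL ÷ 2720 µg/mL = 5.892 mL
glycerol: C1V1 = C2V2 → 0.929% ÷ 17.1% × 2270 mL = 123.323 mL
casamino acids: dilute stock: 0.473% ÷ 10.1% × 2270 mL = 106.308 mL
L-leucine: 0.892 g/L × 2.27 L = 2.025 g
sorbitol: 22.5 g/L × 2.27 L = 51.075 g

tetracycline 5.892 mL; glycerol 123.323 mL; casamino acids 106.308 mL; L-leucine 2.025 g; sorbitol 51.075 g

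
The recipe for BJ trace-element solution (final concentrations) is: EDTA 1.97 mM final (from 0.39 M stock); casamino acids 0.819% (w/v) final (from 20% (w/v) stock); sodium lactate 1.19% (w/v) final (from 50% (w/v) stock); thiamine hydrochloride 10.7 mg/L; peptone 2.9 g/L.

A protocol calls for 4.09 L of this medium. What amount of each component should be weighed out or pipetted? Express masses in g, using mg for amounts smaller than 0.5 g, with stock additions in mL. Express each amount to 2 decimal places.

Working volume: 4.09 L.
EDTA: dilute stock: 1.97 mM × 4090 mL ÷ 390 mM = 20.66 mL
casamino acids: V = C2·V2/C1 = 0.819% ÷ 20% × 4090 mL = 167.49 mL
sodium lactate: C1V1 = C2V2 → 1.19% ÷ 50% × 4090 mL = 97.34 mL
thiamine hydrochloride: 10.7 mg/L × 4.09 L = 43.76 mg
peptone: 2.9 g/L × 4.09 L = 11.86 g

EDTA 20.66 mL; casamino acids 167.49 mL; sodium lactate 97.34 mL; thiamine hydrochloride 43.76 mg; peptone 11.86 g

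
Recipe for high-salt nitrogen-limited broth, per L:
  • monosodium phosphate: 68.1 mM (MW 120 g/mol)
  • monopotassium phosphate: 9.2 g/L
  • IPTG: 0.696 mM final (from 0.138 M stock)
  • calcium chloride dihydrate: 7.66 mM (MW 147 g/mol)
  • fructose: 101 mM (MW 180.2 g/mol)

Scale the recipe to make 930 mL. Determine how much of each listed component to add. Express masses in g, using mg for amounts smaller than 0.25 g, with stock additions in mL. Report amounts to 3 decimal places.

monosodium phosphate 7.600 g; monopotassium phosphate 8.556 g; IPTG 4.690 mL; calcium chloride dihydrate 1.047 g; fructose 16.926 g

Working volume: 930 mL = 0.93 L.
monosodium phosphate: 68.1 mmol/L × 120 g/mol × 0.93 L ÷ 1000 = 7.600 g
monopotassium phosphate: 9.2 g/L × 0.93 L = 8.556 g
IPTG: C1V1 = C2V2 → 0.696 mM × 930 mL ÷ 138 mM = 4.690 mL
calcium chloride dihydrate: 7.66 mmol/L × 147 g/mol × 0.93 L ÷ 1000 = 1.047 g
fructose: 101 mmol/L × 180.2 g/mol × 0.93 L ÷ 1000 = 16.926 g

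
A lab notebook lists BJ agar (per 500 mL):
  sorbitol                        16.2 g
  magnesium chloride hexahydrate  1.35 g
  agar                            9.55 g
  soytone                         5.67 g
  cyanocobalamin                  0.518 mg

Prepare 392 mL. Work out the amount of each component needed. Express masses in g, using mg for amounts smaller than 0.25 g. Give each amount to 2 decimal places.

sorbitol 12.70 g; magnesium chloride hexahydrate 1.06 g; agar 7.49 g; soytone 4.45 g; cyanocobalamin 0.41 mg

Scale factor = 392 mL / 500 mL = 0.784.
sorbitol: 16.2 g × (392 mL / 500 mL) = 12.70 g
magnesium chloride hexahydrate: 1.35 g × (392 mL / 500 mL) = 1.06 g
agar: 9.55 g × (392 mL / 500 mL) = 7.49 g
soytone: 5.67 g × (392 mL / 500 mL) = 4.45 g
cyanocobalamin: 0.518 mg × (392 mL / 500 mL) = 0.41 mg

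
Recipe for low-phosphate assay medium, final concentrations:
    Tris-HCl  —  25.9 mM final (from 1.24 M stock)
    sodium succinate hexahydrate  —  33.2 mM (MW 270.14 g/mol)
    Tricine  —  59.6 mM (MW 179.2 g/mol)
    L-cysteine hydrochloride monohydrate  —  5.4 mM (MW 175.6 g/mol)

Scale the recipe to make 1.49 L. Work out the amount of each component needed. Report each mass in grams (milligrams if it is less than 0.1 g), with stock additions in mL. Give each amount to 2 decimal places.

Scale factor relative to 1 L: 1.49.
Tris-HCl: V = C2·V2/C1 = 25.9 mM × 1490 mL ÷ 1240 mM = 31.12 mL
sodium succinate hexahydrate: 33.2 mmol/L × 270.14 g/mol × 1.49 L ÷ 1000 = 13.36 g
Tricine: 59.6 mmol/L × 179.2 g/mol × 1.49 L ÷ 1000 = 15.91 g
L-cysteine hydrochloride monohydrate: 5.4 mmol/L × 175.6 g/mol × 1.49 L ÷ 1000 = 1.41 g

Tris-HCl 31.12 mL; sodium succinate hexahydrate 13.36 g; Tricine 15.91 g; L-cysteine hydrochloride monohydrate 1.41 g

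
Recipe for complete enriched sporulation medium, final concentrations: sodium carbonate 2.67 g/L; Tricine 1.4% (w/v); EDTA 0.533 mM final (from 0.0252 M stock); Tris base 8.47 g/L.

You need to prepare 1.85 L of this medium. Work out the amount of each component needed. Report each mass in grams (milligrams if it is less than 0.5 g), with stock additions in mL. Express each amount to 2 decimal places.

Scale factor relative to 1 L: 1.85.
sodium carbonate: 2.67 g/L × 1.85 L = 4.94 g
Tricine: 1.4% w/v = 14 g/L → 14 × 1.85 L = 25.90 g
EDTA: C1V1 = C2V2 → 0.533 mM × 1850 mL ÷ 25.2 mM = 39.13 mL
Tris base: 8.47 g/L × 1.85 L = 15.67 g

sodium carbonate 4.94 g; Tricine 25.90 g; EDTA 39.13 mL; Tris base 15.67 g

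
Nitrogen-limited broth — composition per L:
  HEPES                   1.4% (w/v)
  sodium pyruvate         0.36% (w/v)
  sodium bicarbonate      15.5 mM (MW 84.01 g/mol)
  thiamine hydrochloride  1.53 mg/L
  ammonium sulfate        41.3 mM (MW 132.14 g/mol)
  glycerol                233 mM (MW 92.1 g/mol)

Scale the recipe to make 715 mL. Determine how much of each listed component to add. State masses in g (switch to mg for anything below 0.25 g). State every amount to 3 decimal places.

HEPES 10.010 g; sodium pyruvate 2.574 g; sodium bicarbonate 0.931 g; thiamine hydrochloride 1.094 mg; ammonium sulfate 3.902 g; glycerol 15.343 g

Target volume = 715 mL = 0.715 L.
HEPES: 1.4% w/v = 14 g/L → 14 × 0.715 L = 10.010 g
sodium pyruvate: 0.36 g per 100 mL × 715 mL ÷ 100 = 2.574 g
sodium bicarbonate: 15.5 mmol/L × 84.01 g/mol × 0.715 L ÷ 1000 = 0.931 g
thiamine hydrochloride: 1.53 mg/L × 0.715 L = 1.094 mg
ammonium sulfate: 41.3 mmol/L × 132.14 g/mol × 0.715 L ÷ 1000 = 3.902 g
glycerol: 233 mmol/L × 92.1 g/mol × 0.715 L ÷ 1000 = 15.343 g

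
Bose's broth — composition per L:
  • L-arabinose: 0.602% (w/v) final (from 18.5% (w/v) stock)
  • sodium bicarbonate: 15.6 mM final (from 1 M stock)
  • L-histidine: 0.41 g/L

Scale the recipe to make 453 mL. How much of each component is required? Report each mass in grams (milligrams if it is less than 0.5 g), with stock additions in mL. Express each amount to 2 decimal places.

Target volume = 453 mL = 0.453 L.
L-arabinose: C1V1 = C2V2 → 0.602% ÷ 18.5% × 453 mL = 14.74 mL
sodium bicarbonate: C1V1 = C2V2 → 15.6 mM × 453 mL ÷ 1000 mM = 7.07 mL
L-histidine: 0.41 g/L × 0.453 L = 0.18573 g = 185.73 mg

L-arabinose 14.74 mL; sodium bicarbonate 7.07 mL; L-histidine 185.73 mg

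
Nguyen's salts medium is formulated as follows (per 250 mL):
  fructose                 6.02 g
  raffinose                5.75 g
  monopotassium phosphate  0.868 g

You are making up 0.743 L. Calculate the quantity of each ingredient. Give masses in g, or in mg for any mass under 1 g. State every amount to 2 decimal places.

fructose 17.89 g; raffinose 17.09 g; monopotassium phosphate 2.58 g

Scale factor = 743 mL / 250 mL = 2.972.
fructose: 6.02 g × (743 mL / 250 mL) = 17.89 g
raffinose: 5.75 g × (743 mL / 250 mL) = 17.09 g
monopotassium phosphate: 0.868 g × (743 mL / 250 mL) = 2.58 g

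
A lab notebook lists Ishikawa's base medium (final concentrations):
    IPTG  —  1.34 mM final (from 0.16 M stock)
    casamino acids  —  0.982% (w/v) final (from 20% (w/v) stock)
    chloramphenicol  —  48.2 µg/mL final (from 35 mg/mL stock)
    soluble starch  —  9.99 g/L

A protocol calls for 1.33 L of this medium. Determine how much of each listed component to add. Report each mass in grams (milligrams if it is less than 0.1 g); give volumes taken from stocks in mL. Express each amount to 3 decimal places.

Scale factor relative to 1 L: 1.33.
IPTG: V = C2·V2/C1 = 1.34 mM × 1330 mL ÷ 160 mM = 11.139 mL
casamino acids: V = C2·V2/C1 = 0.982% ÷ 20% × 1330 mL = 65.303 mL
chloramphenicol: C1V1 = C2V2 → 48.2 µg/mL × 1330 mL ÷ 35000 µg/mL = 1.832 mL
soluble starch: 9.99 g/L × 1.33 L = 13.287 g

IPTG 11.139 mL; casamino acids 65.303 mL; chloramphenicol 1.832 mL; soluble starch 13.287 g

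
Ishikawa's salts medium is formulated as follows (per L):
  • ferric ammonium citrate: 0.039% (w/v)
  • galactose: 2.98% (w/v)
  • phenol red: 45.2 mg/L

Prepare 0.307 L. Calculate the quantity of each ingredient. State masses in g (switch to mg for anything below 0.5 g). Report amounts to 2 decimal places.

Scale factor relative to 1 L: 0.307.
ferric ammonium citrate: 0.039% w/v = 0.39 g/L → 0.39 × 0.307 L = 0.11973 g = 119.73 mg
galactose: 2.98 g per 100 mL × 307 mL ÷ 100 = 9.15 g
phenol red: 45.2 mg/L × 0.307 L = 13.88 mg

ferric ammonium citrate 119.73 mg; galactose 9.15 g; phenol red 13.88 mg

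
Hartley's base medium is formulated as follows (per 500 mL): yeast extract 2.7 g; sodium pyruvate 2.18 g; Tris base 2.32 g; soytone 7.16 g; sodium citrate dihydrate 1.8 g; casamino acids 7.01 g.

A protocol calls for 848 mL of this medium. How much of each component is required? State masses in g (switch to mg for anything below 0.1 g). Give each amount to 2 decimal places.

Scale factor = 848 mL / 500 mL = 1.696.
yeast extract: 2.7 g × (848 mL / 500 mL) = 4.58 g
sodium pyruvate: 2.18 g × (848 mL / 500 mL) = 3.70 g
Tris base: 2.32 g × (848 mL / 500 mL) = 3.93 g
soytone: 7.16 g × (848 mL / 500 mL) = 12.14 g
sodium citrate dihydrate: 1.8 g × (848 mL / 500 mL) = 3.05 g
casamino acids: 7.01 g × (848 mL / 500 mL) = 11.89 g

yeast extract 4.58 g; sodium pyruvate 3.70 g; Tris base 3.93 g; soytone 12.14 g; sodium citrate dihydrate 3.05 g; casamino acids 11.89 g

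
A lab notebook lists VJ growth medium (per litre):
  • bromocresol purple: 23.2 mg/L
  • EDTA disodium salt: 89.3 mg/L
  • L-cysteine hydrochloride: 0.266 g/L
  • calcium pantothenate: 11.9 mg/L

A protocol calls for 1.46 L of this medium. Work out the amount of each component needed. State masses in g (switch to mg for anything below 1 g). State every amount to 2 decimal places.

bromocresol purple 33.87 mg; EDTA disodium salt 130.38 mg; L-cysteine hydrochloride 388.36 mg; calcium pantothenate 17.37 mg

Working volume: 1.46 L.
bromocresol purple: 23.2 mg/L × 1.46 L = 33.87 mg
EDTA disodium salt: 89.3 mg/L × 1.46 L = 130.38 mg
L-cysteine hydrochloride: 0.266 g/L × 1.46 L = 0.38836 g = 388.36 mg
calcium pantothenate: 11.9 mg/L × 1.46 L = 17.37 mg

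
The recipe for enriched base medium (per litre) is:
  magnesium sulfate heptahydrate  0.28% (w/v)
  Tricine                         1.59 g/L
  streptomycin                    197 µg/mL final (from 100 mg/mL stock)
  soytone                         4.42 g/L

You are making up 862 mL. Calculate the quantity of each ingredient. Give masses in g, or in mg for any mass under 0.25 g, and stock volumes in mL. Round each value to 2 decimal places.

magnesium sulfate heptahydrate 2.41 g; Tricine 1.37 g; streptomycin 1.70 mL; soytone 3.81 g

Working volume: 862 mL = 0.862 L.
magnesium sulfate heptahydrate: 0.28% w/v = 2.8 g/L → 2.8 × 0.862 L = 2.41 g
Tricine: 1.59 g/L × 0.862 L = 1.37 g
streptomycin: C1V1 = C2V2 → 197 µg/mL × 862 mL ÷ 100000 µg/mL = 1.70 mL
soytone: 4.42 g/L × 0.862 L = 3.81 g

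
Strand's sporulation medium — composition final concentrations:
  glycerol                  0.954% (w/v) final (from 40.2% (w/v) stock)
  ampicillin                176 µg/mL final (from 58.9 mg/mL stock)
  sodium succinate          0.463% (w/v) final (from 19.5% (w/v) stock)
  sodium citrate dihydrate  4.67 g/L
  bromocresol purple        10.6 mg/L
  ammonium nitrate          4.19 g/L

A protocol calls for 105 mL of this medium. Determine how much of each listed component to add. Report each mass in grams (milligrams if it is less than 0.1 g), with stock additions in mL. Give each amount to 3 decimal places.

Target volume = 105 mL = 0.105 L.
glycerol: dilute stock: 0.954% ÷ 40.2% × 105 mL = 2.492 mL
ampicillin: C1V1 = C2V2 → 176 µg/mL × 105 mL ÷ 58900 µg/mL = 0.314 mL
sodium succinate: C1V1 = C2V2 → 0.463% ÷ 19.5% × 105 mL = 2.493 mL
sodium citrate dihydrate: 4.67 g/L × 0.105 L = 0.490 g
bromocresol purple: 10.6 mg/L × 0.105 L = 1.113 mg
ammonium nitrate: 4.19 g/L × 0.105 L = 0.440 g

glycerol 2.492 mL; ampicillin 0.314 mL; sodium succinate 2.493 mL; sodium citrate dihydrate 0.490 g; bromocresol purple 1.113 mg; ammonium nitrate 0.440 g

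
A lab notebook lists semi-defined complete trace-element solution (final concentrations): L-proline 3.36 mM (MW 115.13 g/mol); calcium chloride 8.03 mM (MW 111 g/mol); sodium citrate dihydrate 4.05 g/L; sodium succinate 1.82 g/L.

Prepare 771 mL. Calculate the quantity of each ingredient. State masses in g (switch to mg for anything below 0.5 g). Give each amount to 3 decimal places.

L-proline 298.251 mg; calcium chloride 0.687 g; sodium citrate dihydrate 3.123 g; sodium succinate 1.403 g

Target volume = 771 mL = 0.771 L.
L-proline: 3.36 mmol/L × 115.13 mg/mmol × 0.771 L = 298.251 mg
calcium chloride: 8.03 mmol/L × 111 g/mol × 0.771 L ÷ 1000 = 0.687 g
sodium citrate dihydrate: 4.05 g/L × 0.771 L = 3.123 g
sodium succinate: 1.82 g/L × 0.771 L = 1.403 g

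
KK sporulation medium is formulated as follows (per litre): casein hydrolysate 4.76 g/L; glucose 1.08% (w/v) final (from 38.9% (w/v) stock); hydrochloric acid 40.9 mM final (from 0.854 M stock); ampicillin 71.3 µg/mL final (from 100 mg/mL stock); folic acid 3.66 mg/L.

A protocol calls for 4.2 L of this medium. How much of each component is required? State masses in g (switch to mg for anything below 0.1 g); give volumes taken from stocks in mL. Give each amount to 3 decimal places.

casein hydrolysate 19.992 g; glucose 116.607 mL; hydrochloric acid 201.148 mL; ampicillin 2.995 mL; folic acid 15.372 mg

Working volume: 4.2 L.
casein hydrolysate: 4.76 g/L × 4.2 L = 19.992 g
glucose: V = C2·V2/C1 = 1.08% ÷ 38.9% × 4200 mL = 116.607 mL
hydrochloric acid: V = C2·V2/C1 = 40.9 mM × 4200 mL ÷ 854 mM = 201.148 mL
ampicillin: C1V1 = C2V2 → 71.3 µg/mL × 4200 mL ÷ 100000 µg/mL = 2.995 mL
folic acid: 3.66 mg/L × 4.2 L = 15.372 mg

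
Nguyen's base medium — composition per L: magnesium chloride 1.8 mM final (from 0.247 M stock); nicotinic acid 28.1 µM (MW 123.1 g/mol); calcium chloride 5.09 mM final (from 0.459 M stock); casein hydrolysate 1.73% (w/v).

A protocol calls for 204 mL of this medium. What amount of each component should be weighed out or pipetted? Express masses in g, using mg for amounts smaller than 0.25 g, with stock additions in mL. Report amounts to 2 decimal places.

magnesium chloride 1.49 mL; nicotinic acid 0.71 mg; calcium chloride 2.26 mL; casein hydrolysate 3.53 g

Scale factor relative to 1 L: 0.204.
magnesium chloride: dilute stock: 1.8 mM × 204 mL ÷ 247 mM = 1.49 mL
nicotinic acid: 28.1 µmol/L × 123.1 g/mol × 0.204 L ÷ 1000 = 0.71 mg
calcium chloride: V = C2·V2/C1 = 5.09 mM × 204 mL ÷ 459 mM = 2.26 mL
casein hydrolysate: 1.73% w/v = 17.3 g/L → 17.3 × 0.204 L = 3.53 g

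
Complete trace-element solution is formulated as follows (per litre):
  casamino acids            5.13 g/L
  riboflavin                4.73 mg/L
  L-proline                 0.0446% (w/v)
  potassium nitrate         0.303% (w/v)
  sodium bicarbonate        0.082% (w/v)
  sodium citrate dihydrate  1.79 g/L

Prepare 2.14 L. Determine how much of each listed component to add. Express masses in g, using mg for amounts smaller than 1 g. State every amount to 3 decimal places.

casamino acids 10.978 g; riboflavin 10.122 mg; L-proline 954.440 mg; potassium nitrate 6.484 g; sodium bicarbonate 1.755 g; sodium citrate dihydrate 3.831 g

Scale factor relative to 1 L: 2.14.
casamino acids: 5.13 g/L × 2.14 L = 10.978 g
riboflavin: 4.73 mg/L × 2.14 L = 10.122 mg
L-proline: 0.0446 g per 100 mL × 2140 mL ÷ 100 = 0.95444 g = 954.440 mg
potassium nitrate: 0.303 g per 100 mL × 2140 mL ÷ 100 = 6.484 g
sodium bicarbonate: 0.082% w/v = 0.82 g/L → 0.82 × 2.14 L = 1.755 g
sodium citrate dihydrate: 1.79 g/L × 2.14 L = 3.831 g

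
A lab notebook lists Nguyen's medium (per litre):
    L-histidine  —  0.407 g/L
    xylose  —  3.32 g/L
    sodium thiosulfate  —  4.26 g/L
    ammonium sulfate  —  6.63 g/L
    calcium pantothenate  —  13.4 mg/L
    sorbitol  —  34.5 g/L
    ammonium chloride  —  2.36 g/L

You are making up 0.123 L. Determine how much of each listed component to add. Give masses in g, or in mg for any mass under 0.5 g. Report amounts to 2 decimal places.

Working volume: 0.123 L.
L-histidine: 0.407 g/L × 0.123 L = 0.050061 g = 50.06 mg
xylose: 3.32 g/L × 0.123 L = 0.40836 g = 408.36 mg
sodium thiosulfate: 4.26 g/L × 0.123 L = 0.52 g
ammonium sulfate: 6.63 g/L × 0.123 L = 0.82 g
calcium pantothenate: 13.4 mg/L × 0.123 L = 1.65 mg
sorbitol: 34.5 g/L × 0.123 L = 4.24 g
ammonium chloride: 2.36 g/L × 0.123 L = 0.29028 g = 290.28 mg

L-histidine 50.06 mg; xylose 408.36 mg; sodium thiosulfate 0.52 g; ammonium sulfate 0.82 g; calcium pantothenate 1.65 mg; sorbitol 4.24 g; ammonium chloride 290.28 mg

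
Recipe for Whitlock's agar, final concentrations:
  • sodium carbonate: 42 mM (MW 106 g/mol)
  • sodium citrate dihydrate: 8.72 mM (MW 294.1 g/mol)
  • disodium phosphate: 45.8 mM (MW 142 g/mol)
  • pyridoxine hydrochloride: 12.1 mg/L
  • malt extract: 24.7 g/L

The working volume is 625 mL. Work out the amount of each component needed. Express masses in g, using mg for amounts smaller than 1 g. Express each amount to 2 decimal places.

sodium carbonate 2.78 g; sodium citrate dihydrate 1.60 g; disodium phosphate 4.06 g; pyridoxine hydrochloride 7.56 mg; malt extract 15.44 g

Working volume: 625 mL = 0.625 L.
sodium carbonate: 42 mmol/L × 106 g/mol × 0.625 L ÷ 1000 = 2.78 g
sodium citrate dihydrate: 8.72 mmol/L × 294.1 g/mol × 0.625 L ÷ 1000 = 1.60 g
disodium phosphate: 45.8 mmol/L × 142 g/mol × 0.625 L ÷ 1000 = 4.06 g
pyridoxine hydrochloride: 12.1 mg/L × 0.625 L = 7.56 mg
malt extract: 24.7 g/L × 0.625 L = 15.44 g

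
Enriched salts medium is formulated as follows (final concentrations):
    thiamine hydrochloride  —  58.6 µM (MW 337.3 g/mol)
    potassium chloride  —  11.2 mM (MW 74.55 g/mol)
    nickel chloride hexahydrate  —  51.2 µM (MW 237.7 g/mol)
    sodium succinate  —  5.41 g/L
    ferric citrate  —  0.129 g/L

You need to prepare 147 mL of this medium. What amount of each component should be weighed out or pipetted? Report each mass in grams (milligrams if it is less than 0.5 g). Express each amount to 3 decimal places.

Target volume = 147 mL = 0.147 L.
thiamine hydrochloride: 58.6 µmol/L × 337.3 g/mol × 0.147 L ÷ 1000 = 2.906 mg
potassium chloride: 11.2 mmol/L × 74.55 mg/mmol × 0.147 L = 122.739 mg
nickel chloride hexahydrate: 51.2 µmol/L × 237.7 g/mol × 0.147 L ÷ 1000 = 1.789 mg
sodium succinate: 5.41 g/L × 0.147 L = 0.795 g
ferric citrate: 0.129 g/L × 0.147 L = 0.018963 g = 18.963 mg

thiamine hydrochloride 2.906 mg; potassium chloride 122.739 mg; nickel chloride hexahydrate 1.789 mg; sodium succinate 0.795 g; ferric citrate 18.963 mg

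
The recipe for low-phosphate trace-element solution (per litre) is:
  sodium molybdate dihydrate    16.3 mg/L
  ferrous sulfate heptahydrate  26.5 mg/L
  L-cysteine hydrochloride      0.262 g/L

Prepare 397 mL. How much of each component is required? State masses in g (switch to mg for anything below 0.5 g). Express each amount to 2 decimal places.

Target volume = 397 mL = 0.397 L.
sodium molybdate dihydrate: 16.3 mg/L × 0.397 L = 6.47 mg
ferrous sulfate heptahydrate: 26.5 mg/L × 0.397 L = 10.52 mg
L-cysteine hydrochloride: 0.262 g/L × 0.397 L = 0.104014 g = 104.01 mg

sodium molybdate dihydrate 6.47 mg; ferrous sulfate heptahydrate 10.52 mg; L-cysteine hydrochloride 104.01 mg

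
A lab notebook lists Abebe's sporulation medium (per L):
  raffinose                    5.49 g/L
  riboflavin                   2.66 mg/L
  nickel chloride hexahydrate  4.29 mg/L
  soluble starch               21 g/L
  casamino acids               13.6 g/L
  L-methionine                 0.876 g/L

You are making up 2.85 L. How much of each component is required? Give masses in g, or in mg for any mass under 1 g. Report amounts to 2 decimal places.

raffinose 15.65 g; riboflavin 7.58 mg; nickel chloride hexahydrate 12.23 mg; soluble starch 59.85 g; casamino acids 38.76 g; L-methionine 2.50 g

Scale factor relative to 1 L: 2.85.
raffinose: 5.49 g/L × 2.85 L = 15.65 g
riboflavin: 2.66 mg/L × 2.85 L = 7.58 mg
nickel chloride hexahydrate: 4.29 mg/L × 2.85 L = 12.23 mg
soluble starch: 21 g/L × 2.85 L = 59.85 g
casamino acids: 13.6 g/L × 2.85 L = 38.76 g
L-methionine: 0.876 g/L × 2.85 L = 2.50 g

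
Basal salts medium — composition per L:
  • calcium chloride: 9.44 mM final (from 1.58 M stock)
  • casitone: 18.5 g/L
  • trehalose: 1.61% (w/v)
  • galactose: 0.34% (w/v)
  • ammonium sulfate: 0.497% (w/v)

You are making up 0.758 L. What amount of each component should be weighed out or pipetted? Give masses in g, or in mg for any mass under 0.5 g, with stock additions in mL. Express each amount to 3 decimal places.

Scale factor relative to 1 L: 0.758.
calcium chloride: C1V1 = C2V2 → 9.44 mM × 758 mL ÷ 1580 mM = 4.529 mL
casitone: 18.5 g/L × 0.758 L = 14.023 g
trehalose: 1.61% w/v = 16.1 g/L → 16.1 × 0.758 L = 12.204 g
galactose: 0.34 g per 100 mL × 758 mL ÷ 100 = 2.577 g
ammonium sulfate: 0.497% w/v = 4.97 g/L → 4.97 × 0.758 L = 3.767 g

calcium chloride 4.529 mL; casitone 14.023 g; trehalose 12.204 g; galactose 2.577 g; ammonium sulfate 3.767 g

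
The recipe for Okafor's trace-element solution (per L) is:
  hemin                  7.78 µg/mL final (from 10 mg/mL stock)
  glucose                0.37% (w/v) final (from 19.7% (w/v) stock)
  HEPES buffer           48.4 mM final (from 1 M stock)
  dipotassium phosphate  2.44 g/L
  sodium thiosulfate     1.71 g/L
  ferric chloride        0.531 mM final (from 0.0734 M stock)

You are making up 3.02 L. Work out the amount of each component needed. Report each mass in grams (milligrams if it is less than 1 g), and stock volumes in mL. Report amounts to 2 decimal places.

Working volume: 3.02 L.
hemin: C1V1 = C2V2 → 7.78 µg/mL × 3020 mL ÷ 10000 µg/mL = 2.35 mL
glucose: dilute stock: 0.37% ÷ 19.7% × 3020 mL = 56.72 mL
HEPES buffer: dilute stock: 48.4 mM × 3020 mL ÷ 1000 mM = 146.17 mL
dipotassium phosphate: 2.44 g/L × 3.02 L = 7.37 g
sodium thiosulfate: 1.71 g/L × 3.02 L = 5.16 g
ferric chloride: V = C2·V2/C1 = 0.531 mM × 3020 mL ÷ 73.4 mM = 21.85 mL

hemin 2.35 mL; glucose 56.72 mL; HEPES buffer 146.17 mL; dipotassium phosphate 7.37 g; sodium thiosulfate 5.16 g; ferric chloride 21.85 mL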